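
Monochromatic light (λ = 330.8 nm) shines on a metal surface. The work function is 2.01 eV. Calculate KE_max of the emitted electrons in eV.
1.7380 eV

Using Einstein's photoelectric equation: KE_max = hf - φ = hc/λ - φ

First, calculate the photon energy:
E_photon = hc/λ = (6.626×10⁻³⁴ J·s)(3×10⁸ m/s) / (330.8×10⁻⁹ m)
E_photon = 3.7480 eV

Then, the maximum kinetic energy:
KE_max = E_photon - φ = 3.7480 eV - 2.01 eV = 1.7380 eV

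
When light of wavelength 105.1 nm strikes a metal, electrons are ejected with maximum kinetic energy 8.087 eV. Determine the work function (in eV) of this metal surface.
3.71 eV

From Einstein's photoelectric equation: KE_max = hf - φ = hc/λ - φ

Rearranging for φ:
φ = hc/λ - KE_max

Calculate photon energy:
E_photon = hc/λ = 11.7968 eV

Therefore:
φ = 11.7968 - 8.087 = 3.71 eV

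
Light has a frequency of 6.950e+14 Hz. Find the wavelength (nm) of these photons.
431.36 nm

Using the wave equation: c = fλ

Solving for wavelength:
λ = c/f = (3×10⁸ m/s) / (6.950e+14 Hz)
λ = 431.36 nm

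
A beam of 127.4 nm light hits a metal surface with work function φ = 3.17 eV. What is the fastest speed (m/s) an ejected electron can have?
1.5193e+06 m/s

First, find the maximum kinetic energy:
E_photon = hc/λ = 9.7319 eV
KE_max = E_photon - φ = 9.7319 - 3.17 = 6.5619 eV

Convert to Joules: KE_max = 6.5619 × 1.602×10⁻¹⁹ J = 1.0513e-18 J

Then use KE = ½mv² to find velocity:
v = √(2·KE/m) = √(2 × 1.0513e-18 J / 9.109e-31 kg)
v = 1.5193e+06 m/s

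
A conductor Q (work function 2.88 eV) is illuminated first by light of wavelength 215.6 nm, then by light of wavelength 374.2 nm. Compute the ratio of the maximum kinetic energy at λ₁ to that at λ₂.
6.6249

Using Einstein's equation: KE_max = hc/λ - φ

For λ₁ = 215.6 nm:
E₁ = hc/λ₁ = 5.7507 eV
KE₁ = E₁ - φ = 5.7507 - 2.88 = 2.8707 eV

For λ₂ = 374.2 nm:
E₂ = hc/λ₂ = 3.3133 eV
KE₂ = E₂ - φ = 3.3133 - 2.88 = 0.4333 eV

Ratio: KE₁/KE₂ = 2.8707/0.4333 = 6.6249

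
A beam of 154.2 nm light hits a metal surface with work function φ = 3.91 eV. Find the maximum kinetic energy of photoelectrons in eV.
4.1305 eV

Using Einstein's photoelectric equation: KE_max = hf - φ = hc/λ - φ

First, calculate the photon energy:
E_photon = hc/λ = (6.626×10⁻³⁴ J·s)(3×10⁸ m/s) / (154.2×10⁻⁹ m)
E_photon = 8.0405 eV

Then, the maximum kinetic energy:
KE_max = E_photon - φ = 8.0405 eV - 3.91 eV = 4.1305 eV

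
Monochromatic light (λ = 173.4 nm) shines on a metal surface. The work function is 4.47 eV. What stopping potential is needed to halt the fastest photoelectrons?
2.6802 V

The stopping potential V_s satisfies: eV_s = KE_max

First, find KE_max using Einstein's equation:
E_photon = hc/λ = 7.1502 eV
KE_max = E_photon - φ = 7.1502 - 4.47 = 2.6802 eV

Since eV_s = KE_max:
V_s = KE_max/e = 2.6802 V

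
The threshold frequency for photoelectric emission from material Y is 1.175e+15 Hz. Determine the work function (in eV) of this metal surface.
4.86 eV

At the threshold frequency, photon energy equals work function:
φ = hf₀

Calculating:
φ = (6.626×10⁻³⁴ J·s)(1.175e+15 Hz)
φ = 4.86 eV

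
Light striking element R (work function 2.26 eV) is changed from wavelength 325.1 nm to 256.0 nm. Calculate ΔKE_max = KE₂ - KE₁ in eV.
1.0294 eV

Using Einstein's equation: KE_max = hc/λ - φ

For λ₁ = 325.1 nm:
KE₁ = hc/λ₁ - φ = 3.8137 - 2.26 = 1.5537 eV

For λ₂ = 256.0 nm:
KE₂ = hc/λ₂ - φ = 4.8431 - 2.26 = 2.5831 eV

Change in KE:
ΔKE = KE₂ - KE₁ = 2.5831 - 1.5537 = 1.0294 eV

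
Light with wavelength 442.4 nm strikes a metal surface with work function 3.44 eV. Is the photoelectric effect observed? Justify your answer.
No

For photoemission, the photon energy must exceed the work function.

Photon energy: E = hc/λ = 2.8025 eV
Work function: φ = 3.44 eV

Since E_photon (2.8025 eV) < φ (3.44 eV), photoemission will NOT occur.
The threshold wavelength is λ₀ = hc/φ = 360.4 nm.
Since 442.4 nm > 360.4 nm, the photons lack sufficient energy.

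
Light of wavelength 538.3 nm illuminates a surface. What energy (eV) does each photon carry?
2.3033 eV

Using E = hf = hc/λ:

E = hc/λ = (6.626×10⁻³⁴ J·s)(3×10⁸ m/s) / (538.3×10⁻⁹ m)
E = 2.3033 eV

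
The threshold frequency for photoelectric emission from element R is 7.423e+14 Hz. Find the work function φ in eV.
3.07 eV

At the threshold frequency, photon energy equals work function:
φ = hf₀

Calculating:
φ = (6.626×10⁻³⁴ J·s)(7.423e+14 Hz)
φ = 3.07 eV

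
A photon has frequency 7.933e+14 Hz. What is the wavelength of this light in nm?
377.91 nm

Using the wave equation: c = fλ

Solving for wavelength:
λ = c/f = (3×10⁸ m/s) / (7.933e+14 Hz)
λ = 377.91 nm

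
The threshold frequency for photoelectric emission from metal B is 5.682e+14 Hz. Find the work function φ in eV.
2.35 eV

At the threshold frequency, photon energy equals work function:
φ = hf₀

Calculating:
φ = (6.626×10⁻³⁴ J·s)(5.682e+14 Hz)
φ = 2.35 eV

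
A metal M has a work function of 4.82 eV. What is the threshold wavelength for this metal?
257.23 nm

The threshold wavelength is when the photon energy equals the work function:
hc/λ₀ = φ

Solving for λ₀:
λ₀ = hc/φ = (6.626×10⁻³⁴ J·s)(3×10⁸ m/s) / (4.82 eV × 1.602×10⁻¹⁹ J/eV)
λ₀ = 257.23 nm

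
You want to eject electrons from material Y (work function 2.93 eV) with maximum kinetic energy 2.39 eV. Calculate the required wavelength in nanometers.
233.05 nm

From Einstein's equation: KE_max = hc/λ - φ

Rearranging for λ:
hc/λ = KE_max + φ
λ = hc/(KE_max + φ)

Required photon energy:
E_photon = KE_max + φ = 2.39 + 2.93 = 5.32 eV

Required wavelength:
λ = hc/E_photon = (6.626×10⁻³⁴)(3×10⁸) / (5.32 × 1.602×10⁻¹⁹)
λ = 233.05 nm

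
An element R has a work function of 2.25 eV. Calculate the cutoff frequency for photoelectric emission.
5.4405e+14 Hz

The threshold frequency is when the photon energy equals the work function:
hf₀ = φ

Solving for f₀:
f₀ = φ/h = (2.25 eV × 1.602×10⁻¹⁹ J/eV) / (6.626×10⁻³⁴ J·s)
f₀ = 5.4405e+14 Hz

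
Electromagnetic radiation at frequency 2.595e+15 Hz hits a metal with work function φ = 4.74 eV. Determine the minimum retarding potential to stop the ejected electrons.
5.9921 V

The stopping potential V_s satisfies: eV_s = KE_max

First, find KE_max using Einstein's equation:
E_photon = hf = (6.626×10⁻³⁴ J·s)(2.595e+15 Hz) = 10.7321 eV
KE_max = E_photon - φ = 10.7321 - 4.74 = 5.9921 eV

Since eV_s = KE_max:
V_s = KE_max/e = 5.9921 V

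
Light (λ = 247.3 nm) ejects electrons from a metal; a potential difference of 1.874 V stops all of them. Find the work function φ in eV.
3.14 eV

The stopping potential gives the maximum kinetic energy: KE_max = eV_s = 1.874 eV

From Einstein's photoelectric equation: KE_max = hc/λ - φ
Rearranging: φ = hc/λ - KE_max

Calculate photon energy:
E_photon = hc/λ = (6.626×10⁻³⁴ J·s)(3×10⁸ m/s) / (247.3×10⁻⁹ m) = 5.0135 eV

Therefore:
φ = 5.0135 - 1.874 = 3.14 eV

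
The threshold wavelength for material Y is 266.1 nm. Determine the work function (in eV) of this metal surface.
4.66 eV

At the threshold wavelength, photon energy equals work function:
φ = hc/λ₀

Calculating:
φ = (6.626×10⁻³⁴ J·s)(3×10⁸ m/s) / (266.1×10⁻⁹ m)
φ = 4.66 eV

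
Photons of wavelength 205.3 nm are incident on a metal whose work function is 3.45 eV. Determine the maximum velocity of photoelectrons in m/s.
9.5435e+05 m/s

First, find the maximum kinetic energy:
E_photon = hc/λ = 6.0392 eV
KE_max = E_photon - φ = 6.0392 - 3.45 = 2.5892 eV

Convert to Joules: KE_max = 2.5892 × 1.602×10⁻¹⁹ J = 4.1483e-19 J

Then use KE = ½mv² to find velocity:
v = √(2·KE/m) = √(2 × 4.1483e-19 J / 9.109e-31 kg)
v = 9.5435e+05 m/s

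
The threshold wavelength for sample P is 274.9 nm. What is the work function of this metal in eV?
4.51 eV

At the threshold wavelength, photon energy equals work function:
φ = hc/λ₀

Calculating:
φ = (6.626×10⁻³⁴ J·s)(3×10⁸ m/s) / (274.9×10⁻⁹ m)
φ = 4.51 eV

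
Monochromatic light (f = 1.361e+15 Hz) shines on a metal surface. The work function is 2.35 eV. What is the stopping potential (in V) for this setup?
3.2786 V

The stopping potential V_s satisfies: eV_s = KE_max

First, find KE_max using Einstein's equation:
E_photon = hf = (6.626×10⁻³⁴ J·s)(1.361e+15 Hz) = 5.6286 eV
KE_max = E_photon - φ = 5.6286 - 2.35 = 3.2786 eV

Since eV_s = KE_max:
V_s = KE_max/e = 3.2786 V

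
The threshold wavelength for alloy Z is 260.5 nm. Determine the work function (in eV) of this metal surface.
4.76 eV

At the threshold wavelength, photon energy equals work function:
φ = hc/λ₀

Calculating:
φ = (6.626×10⁻³⁴ J·s)(3×10⁸ m/s) / (260.5×10⁻⁹ m)
φ = 4.76 eV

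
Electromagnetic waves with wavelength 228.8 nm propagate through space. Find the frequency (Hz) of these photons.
1.3103e+15 Hz

Using the wave equation: c = fλ

Solving for frequency:
f = c/λ = (3×10⁸ m/s) / (228.8×10⁻⁹ m)
f = 1.3103e+15 Hz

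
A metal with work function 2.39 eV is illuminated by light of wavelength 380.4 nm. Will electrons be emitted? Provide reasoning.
Yes

For photoemission, the photon energy must exceed the work function.

Photon energy: E = hc/λ = 3.2593 eV
Work function: φ = 2.39 eV

Since E_photon (3.2593 eV) > φ (2.39 eV), photoemission WILL occur.
The threshold wavelength is λ₀ = hc/φ = 518.8 nm.
Since 380.4 nm < 518.8 nm, the light has sufficient energy.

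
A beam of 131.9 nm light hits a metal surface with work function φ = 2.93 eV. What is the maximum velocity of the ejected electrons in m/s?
1.5086e+06 m/s

First, find the maximum kinetic energy:
E_photon = hc/λ = 9.3999 eV
KE_max = E_photon - φ = 9.3999 - 2.93 = 6.4699 eV

Convert to Joules: KE_max = 6.4699 × 1.602×10⁻¹⁹ J = 1.0366e-18 J

Then use KE = ½mv² to find velocity:
v = √(2·KE/m) = √(2 × 1.0366e-18 J / 9.109e-31 kg)
v = 1.5086e+06 m/s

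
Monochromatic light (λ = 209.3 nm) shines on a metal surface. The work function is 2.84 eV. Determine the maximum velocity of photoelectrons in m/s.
1.0415e+06 m/s

First, find the maximum kinetic energy:
E_photon = hc/λ = 5.9238 eV
KE_max = E_photon - φ = 5.9238 - 2.84 = 3.0838 eV

Convert to Joules: KE_max = 3.0838 × 1.602×10⁻¹⁹ J = 4.9407e-19 J

Then use KE = ½mv² to find velocity:
v = √(2·KE/m) = √(2 × 4.9407e-19 J / 9.109e-31 kg)
v = 1.0415e+06 m/s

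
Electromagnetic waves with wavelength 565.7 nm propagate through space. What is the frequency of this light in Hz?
5.2995e+14 Hz

Using the wave equation: c = fλ

Solving for frequency:
f = c/λ = (3×10⁸ m/s) / (565.7×10⁻⁹ m)
f = 5.2995e+14 Hz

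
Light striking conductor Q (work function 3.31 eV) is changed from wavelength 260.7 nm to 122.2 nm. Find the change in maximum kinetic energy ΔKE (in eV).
5.3902 eV

Using Einstein's equation: KE_max = hc/λ - φ

For λ₁ = 260.7 nm:
KE₁ = hc/λ₁ - φ = 4.7558 - 3.31 = 1.4458 eV

For λ₂ = 122.2 nm:
KE₂ = hc/λ₂ - φ = 10.1460 - 3.31 = 6.8360 eV

Change in KE:
ΔKE = KE₂ - KE₁ = 6.8360 - 1.4458 = 5.3902 eV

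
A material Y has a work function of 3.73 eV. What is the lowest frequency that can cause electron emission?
9.0191e+14 Hz

The threshold frequency is when the photon energy equals the work function:
hf₀ = φ

Solving for f₀:
f₀ = φ/h = (3.73 eV × 1.602×10⁻¹⁹ J/eV) / (6.626×10⁻³⁴ J·s)
f₀ = 9.0191e+14 Hz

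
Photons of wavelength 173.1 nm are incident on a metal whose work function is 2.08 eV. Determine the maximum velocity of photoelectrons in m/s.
1.3371e+06 m/s

First, find the maximum kinetic energy:
E_photon = hc/λ = 7.1626 eV
KE_max = E_photon - φ = 7.1626 - 2.08 = 5.0826 eV

Convert to Joules: KE_max = 5.0826 × 1.602×10⁻¹⁹ J = 8.1432e-19 J

Then use KE = ½mv² to find velocity:
v = √(2·KE/m) = √(2 × 8.1432e-19 J / 9.109e-31 kg)
v = 1.3371e+06 m/s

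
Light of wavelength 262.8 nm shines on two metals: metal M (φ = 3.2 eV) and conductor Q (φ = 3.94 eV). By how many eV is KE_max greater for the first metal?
0.7400 eV

Using KE_max = hc/λ - φ for each metal:

Photon energy: E = hc/λ = 4.7178 eV

For metal M (φ₁ = 3.2 eV):
KE₁ = E - φ₁ = 4.7178 - 3.2 = 1.5178 eV

For conductor Q (φ₂ = 3.94 eV):
KE₂ = E - φ₂ = 4.7178 - 3.94 = 0.7778 eV

Difference:
ΔKE = KE₁ - KE₂ = 1.5178 - 0.7778 = 0.7400 eV

Note: The difference equals the difference in work functions: 3.94 - 3.2 = 0.74 eV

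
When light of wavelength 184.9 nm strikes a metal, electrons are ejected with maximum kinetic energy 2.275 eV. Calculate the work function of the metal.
4.43 eV

From Einstein's photoelectric equation: KE_max = hf - φ = hc/λ - φ

Rearranging for φ:
φ = hc/λ - KE_max

Calculate photon energy:
E_photon = hc/λ = 6.7055 eV

Therefore:
φ = 6.7055 - 2.275 = 4.43 eV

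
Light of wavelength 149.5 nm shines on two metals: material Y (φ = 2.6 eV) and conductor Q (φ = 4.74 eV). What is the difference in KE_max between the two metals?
2.1400 eV

Using KE_max = hc/λ - φ for each metal:

Photon energy: E = hc/λ = 8.2933 eV

For material Y (φ₁ = 2.6 eV):
KE₁ = E - φ₁ = 8.2933 - 2.6 = 5.6933 eV

For conductor Q (φ₂ = 4.74 eV):
KE₂ = E - φ₂ = 8.2933 - 4.74 = 3.5533 eV

Difference:
ΔKE = KE₁ - KE₂ = 5.6933 - 3.5533 = 2.1400 eV

Note: The difference equals the difference in work functions: 4.74 - 2.6 = 2.14 eV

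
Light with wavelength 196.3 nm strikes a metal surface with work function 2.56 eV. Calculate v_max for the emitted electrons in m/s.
1.1495e+06 m/s

First, find the maximum kinetic energy:
E_photon = hc/λ = 6.3161 eV
KE_max = E_photon - φ = 6.3161 - 2.56 = 3.7561 eV

Convert to Joules: KE_max = 3.7561 × 1.602×10⁻¹⁹ J = 6.0179e-19 J

Then use KE = ½mv² to find velocity:
v = √(2·KE/m) = √(2 × 6.0179e-19 J / 9.109e-31 kg)
v = 1.1495e+06 m/s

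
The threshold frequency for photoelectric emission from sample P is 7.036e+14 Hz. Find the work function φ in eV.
2.91 eV

At the threshold frequency, photon energy equals work function:
φ = hf₀

Calculating:
φ = (6.626×10⁻³⁴ J·s)(7.036e+14 Hz)
φ = 2.91 eV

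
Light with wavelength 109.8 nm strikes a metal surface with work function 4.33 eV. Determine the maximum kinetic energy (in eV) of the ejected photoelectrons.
6.9618 eV

Using Einstein's photoelectric equation: KE_max = hf - φ = hc/λ - φ

First, calculate the photon energy:
E_photon = hc/λ = (6.626×10⁻³⁴ J·s)(3×10⁸ m/s) / (109.8×10⁻⁹ m)
E_photon = 11.2918 eV

Then, the maximum kinetic energy:
KE_max = E_photon - φ = 11.2918 eV - 4.33 eV = 6.9618 eV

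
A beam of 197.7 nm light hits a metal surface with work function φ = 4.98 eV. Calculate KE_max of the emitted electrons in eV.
1.2913 eV

Using Einstein's photoelectric equation: KE_max = hf - φ = hc/λ - φ

First, calculate the photon energy:
E_photon = hc/λ = (6.626×10⁻³⁴ J·s)(3×10⁸ m/s) / (197.7×10⁻⁹ m)
E_photon = 6.2713 eV

Then, the maximum kinetic energy:
KE_max = E_photon - φ = 6.2713 eV - 4.98 eV = 1.2913 eV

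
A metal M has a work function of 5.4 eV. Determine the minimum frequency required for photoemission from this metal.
1.3057e+15 Hz

The threshold frequency is when the photon energy equals the work function:
hf₀ = φ

Solving for f₀:
f₀ = φ/h = (5.4 eV × 1.602×10⁻¹⁹ J/eV) / (6.626×10⁻³⁴ J·s)
f₀ = 1.3057e+15 Hz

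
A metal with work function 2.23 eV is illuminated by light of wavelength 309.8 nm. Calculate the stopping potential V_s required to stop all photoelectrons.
1.7721 V

The stopping potential V_s satisfies: eV_s = KE_max

First, find KE_max using Einstein's equation:
E_photon = hc/λ = 4.0021 eV
KE_max = E_photon - φ = 4.0021 - 2.23 = 1.7721 eV

Since eV_s = KE_max:
V_s = KE_max/e = 1.7721 V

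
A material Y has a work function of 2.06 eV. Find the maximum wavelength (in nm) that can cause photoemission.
601.87 nm

The threshold wavelength is when the photon energy equals the work function:
hc/λ₀ = φ

Solving for λ₀:
λ₀ = hc/φ = (6.626×10⁻³⁴ J·s)(3×10⁸ m/s) / (2.06 eV × 1.602×10⁻¹⁹ J/eV)
λ₀ = 601.87 nm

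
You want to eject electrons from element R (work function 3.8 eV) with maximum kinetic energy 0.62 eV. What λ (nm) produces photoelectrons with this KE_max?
280.51 nm

From Einstein's equation: KE_max = hc/λ - φ

Rearranging for λ:
hc/λ = KE_max + φ
λ = hc/(KE_max + φ)

Required photon energy:
E_photon = KE_max + φ = 0.62 + 3.8 = 4.42 eV

Required wavelength:
λ = hc/E_photon = (6.626×10⁻³⁴)(3×10⁸) / (4.42 × 1.602×10⁻¹⁹)
λ = 280.51 nm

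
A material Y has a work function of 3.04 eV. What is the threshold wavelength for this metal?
407.84 nm

The threshold wavelength is when the photon energy equals the work function:
hc/λ₀ = φ

Solving for λ₀:
λ₀ = hc/φ = (6.626×10⁻³⁴ J·s)(3×10⁸ m/s) / (3.04 eV × 1.602×10⁻¹⁹ J/eV)
λ₀ = 407.84 nm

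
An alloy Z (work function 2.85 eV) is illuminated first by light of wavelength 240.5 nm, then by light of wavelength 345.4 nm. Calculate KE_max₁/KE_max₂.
3.1170

Using Einstein's equation: KE_max = hc/λ - φ

For λ₁ = 240.5 nm:
E₁ = hc/λ₁ = 5.1553 eV
KE₁ = E₁ - φ = 5.1553 - 2.85 = 2.3053 eV

For λ₂ = 345.4 nm:
E₂ = hc/λ₂ = 3.5896 eV
KE₂ = E₂ - φ = 3.5896 - 2.85 = 0.7396 eV

Ratio: KE₁/KE₂ = 2.3053/0.7396 = 3.1170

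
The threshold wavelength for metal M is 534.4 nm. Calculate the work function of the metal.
2.32 eV

At the threshold wavelength, photon energy equals work function:
φ = hc/λ₀

Calculating:
φ = (6.626×10⁻³⁴ J·s)(3×10⁸ m/s) / (534.4×10⁻⁹ m)
φ = 2.32 eV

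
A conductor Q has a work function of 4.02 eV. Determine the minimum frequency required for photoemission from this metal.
9.7203e+14 Hz

The threshold frequency is when the photon energy equals the work function:
hf₀ = φ

Solving for f₀:
f₀ = φ/h = (4.02 eV × 1.602×10⁻¹⁹ J/eV) / (6.626×10⁻³⁴ J·s)
f₀ = 9.7203e+14 Hz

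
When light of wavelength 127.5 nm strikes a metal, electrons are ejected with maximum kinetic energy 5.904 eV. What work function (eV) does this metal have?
3.82 eV

From Einstein's photoelectric equation: KE_max = hf - φ = hc/λ - φ

Rearranging for φ:
φ = hc/λ - KE_max

Calculate photon energy:
E_photon = hc/λ = 9.7243 eV

Therefore:
φ = 9.7243 - 5.904 = 3.82 eV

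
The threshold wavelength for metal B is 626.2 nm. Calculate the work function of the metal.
1.98 eV

At the threshold wavelength, photon energy equals work function:
φ = hc/λ₀

Calculating:
φ = (6.626×10⁻³⁴ J·s)(3×10⁸ m/s) / (626.2×10⁻⁹ m)
φ = 1.98 eV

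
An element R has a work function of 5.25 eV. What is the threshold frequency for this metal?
1.2694e+15 Hz

The threshold frequency is when the photon energy equals the work function:
hf₀ = φ

Solving for f₀:
f₀ = φ/h = (5.25 eV × 1.602×10⁻¹⁹ J/eV) / (6.626×10⁻³⁴ J·s)
f₀ = 1.2694e+15 Hz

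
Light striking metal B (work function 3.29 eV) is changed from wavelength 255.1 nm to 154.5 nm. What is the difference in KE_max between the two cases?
3.1646 eV

Using Einstein's equation: KE_max = hc/λ - φ

For λ₁ = 255.1 nm:
KE₁ = hc/λ₁ - φ = 4.8602 - 3.29 = 1.5702 eV

For λ₂ = 154.5 nm:
KE₂ = hc/λ₂ - φ = 8.0249 - 3.29 = 4.7349 eV

Change in KE:
ΔKE = KE₂ - KE₁ = 4.7349 - 1.5702 = 3.1646 eV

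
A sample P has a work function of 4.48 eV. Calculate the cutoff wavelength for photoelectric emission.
276.75 nm

The threshold wavelength is when the photon energy equals the work function:
hc/λ₀ = φ

Solving for λ₀:
λ₀ = hc/φ = (6.626×10⁻³⁴ J·s)(3×10⁸ m/s) / (4.48 eV × 1.602×10⁻¹⁹ J/eV)
λ₀ = 276.75 nm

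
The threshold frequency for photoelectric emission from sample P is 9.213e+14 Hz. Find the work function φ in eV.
3.81 eV

At the threshold frequency, photon energy equals work function:
φ = hf₀

Calculating:
φ = (6.626×10⁻³⁴ J·s)(9.213e+14 Hz)
φ = 3.81 eV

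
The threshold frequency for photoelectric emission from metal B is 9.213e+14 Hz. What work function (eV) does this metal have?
3.81 eV

At the threshold frequency, photon energy equals work function:
φ = hf₀

Calculating:
φ = (6.626×10⁻³⁴ J·s)(9.213e+14 Hz)
φ = 3.81 eV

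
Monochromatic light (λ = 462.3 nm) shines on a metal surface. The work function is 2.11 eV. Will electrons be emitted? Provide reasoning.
Yes

For photoemission, the photon energy must exceed the work function.

Photon energy: E = hc/λ = 2.6819 eV
Work function: φ = 2.11 eV

Since E_photon (2.6819 eV) > φ (2.11 eV), photoemission WILL occur.
The threshold wavelength is λ₀ = hc/φ = 587.6 nm.
Since 462.3 nm < 587.6 nm, the light has sufficient energy.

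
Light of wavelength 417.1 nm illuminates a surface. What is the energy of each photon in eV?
2.9725 eV

Using E = hf = hc/λ:

E = hc/λ = (6.626×10⁻³⁴ J·s)(3×10⁸ m/s) / (417.1×10⁻⁹ m)
E = 2.9725 eV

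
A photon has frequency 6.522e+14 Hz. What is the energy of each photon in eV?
2.6973 eV

Using E = hf:

E = hf = (6.626×10⁻³⁴ J·s)(6.522e+14 Hz)
E = 2.6973 eV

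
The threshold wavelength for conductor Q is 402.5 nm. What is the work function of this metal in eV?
3.08 eV

At the threshold wavelength, photon energy equals work function:
φ = hc/λ₀

Calculating:
φ = (6.626×10⁻³⁴ J·s)(3×10⁸ m/s) / (402.5×10⁻⁹ m)
φ = 3.08 eV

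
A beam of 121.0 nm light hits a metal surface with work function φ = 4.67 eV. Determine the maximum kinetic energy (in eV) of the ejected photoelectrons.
5.5766 eV

Using Einstein's photoelectric equation: KE_max = hf - φ = hc/λ - φ

First, calculate the photon energy:
E_photon = hc/λ = (6.626×10⁻³⁴ J·s)(3×10⁸ m/s) / (121.0×10⁻⁹ m)
E_photon = 10.2466 eV

Then, the maximum kinetic energy:
KE_max = E_photon - φ = 10.2466 eV - 4.67 eV = 5.5766 eV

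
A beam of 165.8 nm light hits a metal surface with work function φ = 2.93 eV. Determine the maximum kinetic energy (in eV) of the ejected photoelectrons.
4.5479 eV

Using Einstein's photoelectric equation: KE_max = hf - φ = hc/λ - φ

First, calculate the photon energy:
E_photon = hc/λ = (6.626×10⁻³⁴ J·s)(3×10⁸ m/s) / (165.8×10⁻⁹ m)
E_photon = 7.4779 eV

Then, the maximum kinetic energy:
KE_max = E_photon - φ = 7.4779 eV - 2.93 eV = 4.5479 eV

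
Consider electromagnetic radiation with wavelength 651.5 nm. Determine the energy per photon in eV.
1.9031 eV

Using E = hf = hc/λ:

E = hc/λ = (6.626×10⁻³⁴ J·s)(3×10⁸ m/s) / (651.5×10⁻⁹ m)
E = 1.9031 eV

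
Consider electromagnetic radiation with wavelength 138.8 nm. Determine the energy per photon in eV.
8.9326 eV

Using E = hf = hc/λ:

E = hc/λ = (6.626×10⁻³⁴ J·s)(3×10⁸ m/s) / (138.8×10⁻⁹ m)
E = 8.9326 eV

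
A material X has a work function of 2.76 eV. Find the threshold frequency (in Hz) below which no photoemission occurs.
6.6737e+14 Hz

The threshold frequency is when the photon energy equals the work function:
hf₀ = φ

Solving for f₀:
f₀ = φ/h = (2.76 eV × 1.602×10⁻¹⁹ J/eV) / (6.626×10⁻³⁴ J·s)
f₀ = 6.6737e+14 Hz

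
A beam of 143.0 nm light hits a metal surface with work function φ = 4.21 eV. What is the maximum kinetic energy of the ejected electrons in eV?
4.4602 eV

Using Einstein's photoelectric equation: KE_max = hf - φ = hc/λ - φ

First, calculate the photon energy:
E_photon = hc/λ = (6.626×10⁻³⁴ J·s)(3×10⁸ m/s) / (143.0×10⁻⁹ m)
E_photon = 8.6702 eV

Then, the maximum kinetic energy:
KE_max = E_photon - φ = 8.6702 eV - 4.21 eV = 4.4602 eV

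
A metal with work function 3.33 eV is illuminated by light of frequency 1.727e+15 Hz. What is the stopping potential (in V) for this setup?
3.8123 V

The stopping potential V_s satisfies: eV_s = KE_max

First, find KE_max using Einstein's equation:
E_photon = hf = (6.626×10⁻³⁴ J·s)(1.727e+15 Hz) = 7.1423 eV
KE_max = E_photon - φ = 7.1423 - 3.33 = 3.8123 eV

Since eV_s = KE_max:
V_s = KE_max/e = 3.8123 V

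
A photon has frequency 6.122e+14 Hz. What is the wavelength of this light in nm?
489.70 nm

Using the wave equation: c = fλ

Solving for wavelength:
λ = c/f = (3×10⁸ m/s) / (6.122e+14 Hz)
λ = 489.70 nm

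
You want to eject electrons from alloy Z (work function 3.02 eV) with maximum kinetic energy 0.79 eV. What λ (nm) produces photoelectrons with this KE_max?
325.42 nm

From Einstein's equation: KE_max = hc/λ - φ

Rearranging for λ:
hc/λ = KE_max + φ
λ = hc/(KE_max + φ)

Required photon energy:
E_photon = KE_max + φ = 0.79 + 3.02 = 3.81 eV

Required wavelength:
λ = hc/E_photon = (6.626×10⁻³⁴)(3×10⁸) / (3.81 × 1.602×10⁻¹⁹)
λ = 325.42 nm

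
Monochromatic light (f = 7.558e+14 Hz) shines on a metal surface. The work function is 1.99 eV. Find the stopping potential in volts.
1.1357 V

The stopping potential V_s satisfies: eV_s = KE_max

First, find KE_max using Einstein's equation:
E_photon = hf = (6.626×10⁻³⁴ J·s)(7.558e+14 Hz) = 3.1257 eV
KE_max = E_photon - φ = 3.1257 - 1.99 = 1.1357 eV

Since eV_s = KE_max:
V_s = KE_max/e = 1.1357 V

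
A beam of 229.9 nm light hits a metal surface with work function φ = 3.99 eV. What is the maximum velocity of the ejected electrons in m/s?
7.0250e+05 m/s

First, find the maximum kinetic energy:
E_photon = hc/λ = 5.3930 eV
KE_max = E_photon - φ = 5.3930 - 3.99 = 1.4030 eV

Convert to Joules: KE_max = 1.4030 × 1.602×10⁻¹⁹ J = 2.2478e-19 J

Then use KE = ½mv² to find velocity:
v = √(2·KE/m) = √(2 × 2.2478e-19 J / 9.109e-31 kg)
v = 7.0250e+05 m/s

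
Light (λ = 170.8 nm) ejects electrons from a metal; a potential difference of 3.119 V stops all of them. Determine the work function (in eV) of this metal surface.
4.14 eV

The stopping potential gives the maximum kinetic energy: KE_max = eV_s = 3.119 eV

From Einstein's photoelectric equation: KE_max = hc/λ - φ
Rearranging: φ = hc/λ - KE_max

Calculate photon energy:
E_photon = hc/λ = (6.626×10⁻³⁴ J·s)(3×10⁸ m/s) / (170.8×10⁻⁹ m) = 7.2590 eV

Therefore:
φ = 7.2590 - 3.119 = 4.14 eV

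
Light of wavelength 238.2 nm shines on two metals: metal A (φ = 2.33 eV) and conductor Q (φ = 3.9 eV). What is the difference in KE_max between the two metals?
1.5700 eV

Using KE_max = hc/λ - φ for each metal:

Photon energy: E = hc/λ = 5.2050 eV

For metal A (φ₁ = 2.33 eV):
KE₁ = E - φ₁ = 5.2050 - 2.33 = 2.8750 eV

For conductor Q (φ₂ = 3.9 eV):
KE₂ = E - φ₂ = 5.2050 - 3.9 = 1.3050 eV

Difference:
ΔKE = KE₁ - KE₂ = 2.8750 - 1.3050 = 1.5700 eV

Note: The difference equals the difference in work functions: 3.9 - 2.33 = 1.57 eV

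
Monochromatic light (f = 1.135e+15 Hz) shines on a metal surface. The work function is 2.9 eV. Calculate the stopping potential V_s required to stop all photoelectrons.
1.7940 V

The stopping potential V_s satisfies: eV_s = KE_max

First, find KE_max using Einstein's equation:
E_photon = hf = (6.626×10⁻³⁴ J·s)(1.135e+15 Hz) = 4.6940 eV
KE_max = E_photon - φ = 4.6940 - 2.9 = 1.7940 eV

Since eV_s = KE_max:
V_s = KE_max/e = 1.7940 V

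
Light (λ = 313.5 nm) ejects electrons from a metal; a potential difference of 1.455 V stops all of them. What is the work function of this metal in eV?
2.50 eV

The stopping potential gives the maximum kinetic energy: KE_max = eV_s = 1.455 eV

From Einstein's photoelectric equation: KE_max = hc/λ - φ
Rearranging: φ = hc/λ - KE_max

Calculate photon energy:
E_photon = hc/λ = (6.626×10⁻³⁴ J·s)(3×10⁸ m/s) / (313.5×10⁻⁹ m) = 3.9548 eV

Therefore:
φ = 3.9548 - 1.455 = 2.50 eV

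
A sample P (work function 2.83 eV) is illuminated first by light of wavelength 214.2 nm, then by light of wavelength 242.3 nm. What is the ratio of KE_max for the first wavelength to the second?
1.2935

Using Einstein's equation: KE_max = hc/λ - φ

For λ₁ = 214.2 nm:
E₁ = hc/λ₁ = 5.7882 eV
KE₁ = E₁ - φ = 5.7882 - 2.83 = 2.9582 eV

For λ₂ = 242.3 nm:
E₂ = hc/λ₂ = 5.1170 eV
KE₂ = E₂ - φ = 5.1170 - 2.83 = 2.2870 eV

Ratio: KE₁/KE₂ = 2.9582/2.2870 = 1.2935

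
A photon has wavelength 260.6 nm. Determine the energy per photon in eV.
4.7576 eV

Using E = hf = hc/λ:

E = hc/λ = (6.626×10⁻³⁴ J·s)(3×10⁸ m/s) / (260.6×10⁻⁹ m)
E = 4.7576 eV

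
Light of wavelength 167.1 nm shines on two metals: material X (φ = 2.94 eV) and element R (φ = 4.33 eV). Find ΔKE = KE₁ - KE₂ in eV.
1.3900 eV

Using KE_max = hc/λ - φ for each metal:

Photon energy: E = hc/λ = 7.4198 eV

For material X (φ₁ = 2.94 eV):
KE₁ = E - φ₁ = 7.4198 - 2.94 = 4.4798 eV

For element R (φ₂ = 4.33 eV):
KE₂ = E - φ₂ = 7.4198 - 4.33 = 3.0898 eV

Difference:
ΔKE = KE₁ - KE₂ = 4.4798 - 3.0898 = 1.3900 eV

Note: The difference equals the difference in work functions: 4.33 - 2.94 = 1.39 eV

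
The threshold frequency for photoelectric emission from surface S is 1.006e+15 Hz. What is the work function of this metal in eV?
4.16 eV

At the threshold frequency, photon energy equals work function:
φ = hf₀

Calculating:
φ = (6.626×10⁻³⁴ J·s)(1.006e+15 Hz)
φ = 4.16 eV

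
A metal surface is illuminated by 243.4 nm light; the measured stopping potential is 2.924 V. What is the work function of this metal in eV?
2.17 eV

The stopping potential gives the maximum kinetic energy: KE_max = eV_s = 2.924 eV

From Einstein's photoelectric equation: KE_max = hc/λ - φ
Rearranging: φ = hc/λ - KE_max

Calculate photon energy:
E_photon = hc/λ = (6.626×10⁻³⁴ J·s)(3×10⁸ m/s) / (243.4×10⁻⁹ m) = 5.0938 eV

Therefore:
φ = 5.0938 - 2.924 = 2.17 eV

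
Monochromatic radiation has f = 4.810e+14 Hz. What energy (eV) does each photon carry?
1.9893 eV

Using E = hf:

E = hf = (6.626×10⁻³⁴ J·s)(4.810e+14 Hz)
E = 1.9893 eV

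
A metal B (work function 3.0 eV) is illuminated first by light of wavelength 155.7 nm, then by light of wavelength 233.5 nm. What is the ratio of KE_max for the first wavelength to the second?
2.1487

Using Einstein's equation: KE_max = hc/λ - φ

For λ₁ = 155.7 nm:
E₁ = hc/λ₁ = 7.9630 eV
KE₁ = E₁ - φ = 7.9630 - 3.0 = 4.9630 eV

For λ₂ = 233.5 nm:
E₂ = hc/λ₂ = 5.3098 eV
KE₂ = E₂ - φ = 5.3098 - 3.0 = 2.3098 eV

Ratio: KE₁/KE₂ = 4.9630/2.3098 = 2.1487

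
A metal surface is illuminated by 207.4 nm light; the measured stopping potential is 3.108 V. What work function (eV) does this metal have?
2.87 eV

The stopping potential gives the maximum kinetic energy: KE_max = eV_s = 3.108 eV

From Einstein's photoelectric equation: KE_max = hc/λ - φ
Rearranging: φ = hc/λ - KE_max

Calculate photon energy:
E_photon = hc/λ = (6.626×10⁻³⁴ J·s)(3×10⁸ m/s) / (207.4×10⁻⁹ m) = 5.9780 eV

Therefore:
φ = 5.9780 - 3.108 = 2.87 eV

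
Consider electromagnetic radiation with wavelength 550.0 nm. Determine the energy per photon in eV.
2.2543 eV

Using E = hf = hc/λ:

E = hc/λ = (6.626×10⁻³⁴ J·s)(3×10⁸ m/s) / (550.0×10⁻⁹ m)
E = 2.2543 eV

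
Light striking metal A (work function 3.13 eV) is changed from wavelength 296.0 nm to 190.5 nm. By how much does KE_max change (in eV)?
2.3197 eV

Using Einstein's equation: KE_max = hc/λ - φ

For λ₁ = 296.0 nm:
KE₁ = hc/λ₁ - φ = 4.1887 - 3.13 = 1.0587 eV

For λ₂ = 190.5 nm:
KE₂ = hc/λ₂ - φ = 6.5084 - 3.13 = 3.3784 eV

Change in KE:
ΔKE = KE₂ - KE₁ = 3.3784 - 1.0587 = 2.3197 eV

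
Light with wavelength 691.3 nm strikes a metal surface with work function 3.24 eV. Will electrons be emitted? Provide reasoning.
No

For photoemission, the photon energy must exceed the work function.

Photon energy: E = hc/λ = 1.7935 eV
Work function: φ = 3.24 eV

Since E_photon (1.7935 eV) < φ (3.24 eV), photoemission will NOT occur.
The threshold wavelength is λ₀ = hc/φ = 382.7 nm.
Since 691.3 nm > 382.7 nm, the photons lack sufficient energy.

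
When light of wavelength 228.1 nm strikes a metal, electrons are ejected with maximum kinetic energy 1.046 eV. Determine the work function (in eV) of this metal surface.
4.39 eV

From Einstein's photoelectric equation: KE_max = hf - φ = hc/λ - φ

Rearranging for φ:
φ = hc/λ - KE_max

Calculate photon energy:
E_photon = hc/λ = 5.4355 eV

Therefore:
φ = 5.4355 - 1.046 = 4.39 eV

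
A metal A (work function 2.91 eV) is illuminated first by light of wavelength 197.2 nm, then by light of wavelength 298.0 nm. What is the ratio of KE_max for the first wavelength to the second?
2.7006

Using Einstein's equation: KE_max = hc/λ - φ

For λ₁ = 197.2 nm:
E₁ = hc/λ₁ = 6.2872 eV
KE₁ = E₁ - φ = 6.2872 - 2.91 = 3.3772 eV

For λ₂ = 298.0 nm:
E₂ = hc/λ₂ = 4.1605 eV
KE₂ = E₂ - φ = 4.1605 - 2.91 = 1.2505 eV

Ratio: KE₁/KE₂ = 3.3772/1.2505 = 2.7006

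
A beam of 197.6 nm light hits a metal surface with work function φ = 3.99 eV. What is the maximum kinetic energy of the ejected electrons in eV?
2.2845 eV

Using Einstein's photoelectric equation: KE_max = hf - φ = hc/λ - φ

First, calculate the photon energy:
E_photon = hc/λ = (6.626×10⁻³⁴ J·s)(3×10⁸ m/s) / (197.6×10⁻⁹ m)
E_photon = 6.2745 eV

Then, the maximum kinetic energy:
KE_max = E_photon - φ = 6.2745 eV - 3.99 eV = 2.2845 eV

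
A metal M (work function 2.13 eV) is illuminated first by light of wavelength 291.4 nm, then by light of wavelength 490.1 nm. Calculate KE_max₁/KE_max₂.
5.3150

Using Einstein's equation: KE_max = hc/λ - φ

For λ₁ = 291.4 nm:
E₁ = hc/λ₁ = 4.2548 eV
KE₁ = E₁ - φ = 4.2548 - 2.13 = 2.1248 eV

For λ₂ = 490.1 nm:
E₂ = hc/λ₂ = 2.5298 eV
KE₂ = E₂ - φ = 2.5298 - 2.13 = 0.3998 eV

Ratio: KE₁/KE₂ = 2.1248/0.3998 = 5.3150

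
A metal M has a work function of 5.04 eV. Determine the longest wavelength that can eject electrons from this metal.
246.00 nm

The threshold wavelength is when the photon energy equals the work function:
hc/λ₀ = φ

Solving for λ₀:
λ₀ = hc/φ = (6.626×10⁻³⁴ J·s)(3×10⁸ m/s) / (5.04 eV × 1.602×10⁻¹⁹ J/eV)
λ₀ = 246.00 nm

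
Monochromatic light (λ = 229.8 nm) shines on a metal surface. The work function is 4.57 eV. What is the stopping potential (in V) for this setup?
0.8253 V

The stopping potential V_s satisfies: eV_s = KE_max

First, find KE_max using Einstein's equation:
E_photon = hc/λ = 5.3953 eV
KE_max = E_photon - φ = 5.3953 - 4.57 = 0.8253 eV

Since eV_s = KE_max:
V_s = KE_max/e = 0.8253 V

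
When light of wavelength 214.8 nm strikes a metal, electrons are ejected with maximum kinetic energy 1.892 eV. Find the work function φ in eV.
3.88 eV

From Einstein's photoelectric equation: KE_max = hf - φ = hc/λ - φ

Rearranging for φ:
φ = hc/λ - KE_max

Calculate photon energy:
E_photon = hc/λ = 5.7721 eV

Therefore:
φ = 5.7721 - 1.892 = 3.88 eV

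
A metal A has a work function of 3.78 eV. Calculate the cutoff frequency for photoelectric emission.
9.1400e+14 Hz

The threshold frequency is when the photon energy equals the work function:
hf₀ = φ

Solving for f₀:
f₀ = φ/h = (3.78 eV × 1.602×10⁻¹⁹ J/eV) / (6.626×10⁻³⁴ J·s)
f₀ = 9.1400e+14 Hz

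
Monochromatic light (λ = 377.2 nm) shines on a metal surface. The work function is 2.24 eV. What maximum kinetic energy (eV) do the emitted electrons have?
1.0470 eV

Using Einstein's photoelectric equation: KE_max = hf - φ = hc/λ - φ

First, calculate the photon energy:
E_photon = hc/λ = (6.626×10⁻³⁴ J·s)(3×10⁸ m/s) / (377.2×10⁻⁹ m)
E_photon = 3.2870 eV

Then, the maximum kinetic energy:
KE_max = E_photon - φ = 3.2870 eV - 2.24 eV = 1.0470 eV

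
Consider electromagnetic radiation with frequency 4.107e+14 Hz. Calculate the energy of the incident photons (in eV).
1.6985 eV

Using E = hf:

E = hf = (6.626×10⁻³⁴ J·s)(4.107e+14 Hz)
E = 1.6985 eV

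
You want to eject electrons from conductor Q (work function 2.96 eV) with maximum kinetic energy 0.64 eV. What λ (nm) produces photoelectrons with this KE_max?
344.40 nm

From Einstein's equation: KE_max = hc/λ - φ

Rearranging for λ:
hc/λ = KE_max + φ
λ = hc/(KE_max + φ)

Required photon energy:
E_photon = KE_max + φ = 0.64 + 2.96 = 3.60 eV

Required wavelength:
λ = hc/E_photon = (6.626×10⁻³⁴)(3×10⁸) / (3.60 × 1.602×10⁻¹⁹)
λ = 344.40 nm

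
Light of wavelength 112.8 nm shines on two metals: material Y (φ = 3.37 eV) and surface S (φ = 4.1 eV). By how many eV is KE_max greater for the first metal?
0.7300 eV

Using KE_max = hc/λ - φ for each metal:

Photon energy: E = hc/λ = 10.9915 eV

For material Y (φ₁ = 3.37 eV):
KE₁ = E - φ₁ = 10.9915 - 3.37 = 7.6215 eV

For surface S (φ₂ = 4.1 eV):
KE₂ = E - φ₂ = 10.9915 - 4.1 = 6.8915 eV

Difference:
ΔKE = KE₁ - KE₂ = 7.6215 - 6.8915 = 0.7300 eV

Note: The difference equals the difference in work functions: 4.1 - 3.37 = 0.73 eV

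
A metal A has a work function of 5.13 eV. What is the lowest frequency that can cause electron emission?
1.2404e+15 Hz

The threshold frequency is when the photon energy equals the work function:
hf₀ = φ

Solving for f₀:
f₀ = φ/h = (5.13 eV × 1.602×10⁻¹⁹ J/eV) / (6.626×10⁻³⁴ J·s)
f₀ = 1.2404e+15 Hz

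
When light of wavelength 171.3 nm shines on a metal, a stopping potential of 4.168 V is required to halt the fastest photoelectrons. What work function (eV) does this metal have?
3.07 eV

The stopping potential gives the maximum kinetic energy: KE_max = eV_s = 4.168 eV

From Einstein's photoelectric equation: KE_max = hc/λ - φ
Rearranging: φ = hc/λ - KE_max

Calculate photon energy:
E_photon = hc/λ = (6.626×10⁻³⁴ J·s)(3×10⁸ m/s) / (171.3×10⁻⁹ m) = 7.2378 eV

Therefore:
φ = 7.2378 - 4.168 = 3.07 eV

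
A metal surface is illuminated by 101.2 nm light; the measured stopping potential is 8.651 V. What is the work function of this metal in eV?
3.60 eV

The stopping potential gives the maximum kinetic energy: KE_max = eV_s = 8.651 eV

From Einstein's photoelectric equation: KE_max = hc/λ - φ
Rearranging: φ = hc/λ - KE_max

Calculate photon energy:
E_photon = hc/λ = (6.626×10⁻³⁴ J·s)(3×10⁸ m/s) / (101.2×10⁻⁹ m) = 12.2514 eV

Therefore:
φ = 12.2514 - 8.651 = 3.60 eV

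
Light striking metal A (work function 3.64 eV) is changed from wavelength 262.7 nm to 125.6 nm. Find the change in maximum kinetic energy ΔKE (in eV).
5.1517 eV

Using Einstein's equation: KE_max = hc/λ - φ

For λ₁ = 262.7 nm:
KE₁ = hc/λ₁ - φ = 4.7196 - 3.64 = 1.0796 eV

For λ₂ = 125.6 nm:
KE₂ = hc/λ₂ - φ = 9.8714 - 3.64 = 6.2314 eV

Change in KE:
ΔKE = KE₂ - KE₁ = 6.2314 - 1.0796 = 5.1517 eV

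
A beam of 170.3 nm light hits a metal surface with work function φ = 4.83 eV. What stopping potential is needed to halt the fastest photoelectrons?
2.4503 V

The stopping potential V_s satisfies: eV_s = KE_max

First, find KE_max using Einstein's equation:
E_photon = hc/λ = 7.2803 eV
KE_max = E_photon - φ = 7.2803 - 4.83 = 2.4503 eV

Since eV_s = KE_max:
V_s = KE_max/e = 2.4503 V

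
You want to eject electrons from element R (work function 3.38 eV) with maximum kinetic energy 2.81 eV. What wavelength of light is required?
200.30 nm

From Einstein's equation: KE_max = hc/λ - φ

Rearranging for λ:
hc/λ = KE_max + φ
λ = hc/(KE_max + φ)

Required photon energy:
E_photon = KE_max + φ = 2.81 + 3.38 = 6.19 eV

Required wavelength:
λ = hc/E_photon = (6.626×10⁻³⁴)(3×10⁸) / (6.19 × 1.602×10⁻¹⁹)
λ = 200.30 nm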